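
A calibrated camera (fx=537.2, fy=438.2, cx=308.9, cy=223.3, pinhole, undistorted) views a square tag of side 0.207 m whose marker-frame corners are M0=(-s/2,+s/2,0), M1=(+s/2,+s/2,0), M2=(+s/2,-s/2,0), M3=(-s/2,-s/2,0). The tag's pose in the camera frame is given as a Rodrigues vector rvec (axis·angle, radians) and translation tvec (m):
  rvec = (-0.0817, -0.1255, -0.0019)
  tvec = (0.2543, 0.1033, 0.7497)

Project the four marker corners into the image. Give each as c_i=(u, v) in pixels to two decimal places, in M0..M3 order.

Intrinsics K: fx=537.2, fy=438.2, cx=308.9, cy=223.3
Marker side s = 0.207 m; corners in marker frame (Z=0):
  M0 = (-0.1035, +0.1035, 0)
  M1 = (+0.1035, +0.1035, 0)
  M2 = (+0.1035, -0.1035, 0)
  M3 = (-0.1035, -0.1035, 0)
rvec = (-0.0817, -0.1255, -0.0019), |rvec| = θ = 0.14976 rad = 8.581°
Rodrigues: sinθ=0.14920, 1−cosθ=0.01119; R = I + sinθ·[k]× + (1−cosθ)·[k]×²:
    [+0.99214 +0.00701 -0.12495]
    [+0.00322 +0.99667 +0.08151]
    [+0.12511 -0.08128 +0.98881]
t = (0.2543, 0.1033, 0.7497) m
M0: Pc = R·M0+t = (+0.15234, +0.20612, +0.72834); u = 537.2·(+0.15234)/0.72834 + 308.9 = 421.2606, v = 438.2·(+0.20612)/0.72834 + 223.3 = 347.3114
M1: Pc = R·M1+t = (+0.35771, +0.20679, +0.75424); u = 537.2·(+0.35771)/0.75424 + 308.9 = 563.6778, v = 438.2·(+0.20679)/0.75424 + 223.3 = 343.4411
M2: Pc = R·M2+t = (+0.35626, +0.00048, +0.77106); u = 537.2·(+0.35626)/0.77106 + 308.9 = 557.1077, v = 438.2·(+0.00048)/0.77106 + 223.3 = 223.5720
M3: Pc = R·M3+t = (+0.15089, -0.00019, +0.74516); u = 537.2·(+0.15089)/0.74516 + 308.9 = 417.6777, v = 438.2·(-0.00019)/0.74516 + 223.3 = 223.1890

c0=(421.26, 347.31) c1=(563.68, 343.44) c2=(557.11, 223.57) c3=(417.68, 223.19)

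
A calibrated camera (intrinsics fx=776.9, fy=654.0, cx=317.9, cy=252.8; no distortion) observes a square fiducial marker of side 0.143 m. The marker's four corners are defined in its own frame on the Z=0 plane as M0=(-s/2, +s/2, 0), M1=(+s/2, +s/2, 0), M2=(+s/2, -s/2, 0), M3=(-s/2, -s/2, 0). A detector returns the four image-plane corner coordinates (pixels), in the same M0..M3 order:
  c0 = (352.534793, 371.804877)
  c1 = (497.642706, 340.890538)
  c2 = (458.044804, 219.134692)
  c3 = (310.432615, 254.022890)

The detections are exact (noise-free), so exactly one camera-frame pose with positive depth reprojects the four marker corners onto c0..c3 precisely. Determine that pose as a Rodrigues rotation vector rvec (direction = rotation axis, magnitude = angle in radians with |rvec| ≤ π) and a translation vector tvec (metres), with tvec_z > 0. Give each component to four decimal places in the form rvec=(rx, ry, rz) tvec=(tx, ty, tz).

Intrinsics K: fx=776.9, fy=654.0, cx=317.9, cy=252.8
Marker side s = 0.143 m; corners in marker frame (Z=0):
  M0 = (-0.0715, +0.0715, 0)
  M1 = (+0.0715, +0.0715, 0)
  M2 = (+0.0715, -0.0715, 0)
  M3 = (-0.0715, -0.0715, 0)
Detected image corners:
  c0 = (352.534793, 371.804877) px
  c1 = (497.642706, 340.890538) px
  c2 = (458.044804, 219.134692) px
  c3 = (310.432615, 254.022890) px
Planar DLT: solve 8×8 A·h = b for H (H[2,2]=1):
  H  [+948.53816 +355.09118 +403.94602]
  H  [-284.74605 +888.13930 +297.41419]
  H  [-0.18497 +0.17128 +1.00000]
B = K⁻¹H; ‖b₁‖=1.359354, ‖b₂‖=1.359354; λ = 2/(‖b₁‖+‖b₂‖) = 0.735643, sign → tz>0 ⇒ λ=+0.735643
r₁ = λ·B[:,0] = (+0.95385,-0.26769,-0.13607); r₂ = λ·B[:,1] = (+0.28468,+0.95031,+0.12600)
r₃ = r₁×r₂ = (+0.09558,-0.15892,+0.98265); SVD([r₁ r₂ r₃]) → R = UVᵀ:
  R  [+0.95385 +0.28468 +0.09558]
  R  [-0.26769 +0.95031 -0.15892]
  R  [-0.13607 +0.12600 +0.98265]
t = (+0.08148, +0.05018, +0.73564) m
tr R = 2.886807; θ = arccos((tr R − 1)/2) = 0.338049 rad = 19.369°
axis k = ((R−Rᵀ)₃₂, (R−Rᵀ)₁₃, (R−Rᵀ)₂₁) / (2 sinθ) = (+0.429558, +0.349250, -0.832769)
rvec = θ·k = (+0.145212, +0.118063, -0.281516)

rvec=(0.1452, 0.1181, -0.2815) tvec=(0.0815, 0.0502, 0.7356)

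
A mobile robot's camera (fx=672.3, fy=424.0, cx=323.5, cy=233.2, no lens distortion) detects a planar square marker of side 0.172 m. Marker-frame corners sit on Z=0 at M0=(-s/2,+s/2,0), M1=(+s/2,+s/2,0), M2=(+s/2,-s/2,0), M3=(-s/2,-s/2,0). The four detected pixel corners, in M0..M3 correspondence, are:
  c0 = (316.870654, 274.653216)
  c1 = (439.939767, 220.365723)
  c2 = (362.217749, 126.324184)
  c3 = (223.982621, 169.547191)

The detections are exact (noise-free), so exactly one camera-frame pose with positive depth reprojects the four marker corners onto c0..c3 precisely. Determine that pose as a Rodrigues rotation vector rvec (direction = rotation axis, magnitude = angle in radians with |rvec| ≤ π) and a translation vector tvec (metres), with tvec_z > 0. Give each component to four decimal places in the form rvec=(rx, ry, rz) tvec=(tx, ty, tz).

rvec=(-0.0069, -0.5235, -0.5214) tvec=(0.0165, -0.0553, 0.6472)

Intrinsics K: fx=672.3, fy=424.0, cx=323.5, cy=233.2
Marker side s = 0.172 m; corners in marker frame (Z=0):
  M0 = (-0.0860, +0.0860, 0)
  M1 = (+0.0860, +0.0860, 0)
  M2 = (+0.0860, -0.0860, 0)
  M3 = (-0.0860, -0.0860, 0)
Detected image corners:
  c0 = (316.870654, 274.653216) px
  c1 = (439.939767, 220.365723) px
  c2 = (362.217749, 126.324184) px
  c3 = (223.982621, 169.547191) px
Planar DLT: solve 8×8 A·h = b for H (H[2,2]=1):
  H  [+1007.31285 +557.53955 +340.61309]
  H  [-137.68970 +614.78683 +196.99240]
  H  [+0.73993 +0.19176 +1.00000]
B = K⁻¹H; ‖b₁‖=1.545205, ‖b₂‖=1.545205; λ = 2/(‖b₁‖+‖b₂‖) = 0.647163, sign → tz>0 ⇒ λ=+0.647163
r₁ = λ·B[:,0] = (+0.73923,-0.47353,+0.47886); r₂ = λ·B[:,1] = (+0.47698,+0.87011,+0.12410)
r₃ = r₁×r₂ = (-0.47543,+0.13666,+0.86908); SVD([r₁ r₂ r₃]) → R = UVᵀ:
  R  [+0.73923 +0.47698 -0.47543]
  R  [-0.47353 +0.87011 +0.13666]
  R  [+0.47886 +0.12410 +0.86908]
t = (+0.01647, -0.05526, +0.64716) m
tr R = 2.478418; θ = arccos((tr R − 1)/2) = 0.738901 rad = 42.336°
axis k = ((R−Rᵀ)₃₂, (R−Rᵀ)₁₃, (R−Rᵀ)₂₁) / (2 sinθ) = (-0.009325, -0.708476, -0.705674)
rvec = θ·k = (-0.006890, -0.523494, -0.521423)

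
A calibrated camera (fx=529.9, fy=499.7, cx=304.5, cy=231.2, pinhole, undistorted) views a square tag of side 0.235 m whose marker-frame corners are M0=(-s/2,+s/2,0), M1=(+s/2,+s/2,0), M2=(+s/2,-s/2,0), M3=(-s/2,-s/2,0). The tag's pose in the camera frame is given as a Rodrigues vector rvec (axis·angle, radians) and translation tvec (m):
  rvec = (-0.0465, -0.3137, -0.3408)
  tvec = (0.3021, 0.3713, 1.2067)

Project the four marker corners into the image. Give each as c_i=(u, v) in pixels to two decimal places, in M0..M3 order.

c0=(411.48, 452.96) c1=(494.76, 409.62) c2=(461.38, 320.84) c3=(375.88, 358.72)

Intrinsics K: fx=529.9, fy=499.7, cx=304.5, cy=231.2
Marker side s = 0.235 m; corners in marker frame (Z=0):
  M0 = (-0.1175, +0.1175, 0)
  M1 = (+0.1175, +0.1175, 0)
  M2 = (+0.1175, -0.1175, 0)
  M3 = (-0.1175, -0.1175, 0)
rvec = (-0.0465, -0.3137, -0.3408), |rvec| = θ = 0.46553 rad = 26.673°
Rodrigues: sinθ=0.44889, 1−cosθ=0.10641; R = I + sinθ·[k]× + (1−cosθ)·[k]×²:
    [+0.89465 +0.33579 -0.29471]
    [-0.32146 +0.94191 +0.09733]
    [+0.31027 +0.00766 +0.95062]
t = (0.3021, 0.3713, 1.2067) m
M0: Pc = R·M0+t = (+0.23643, +0.51975, +1.17114); u = 529.9·(+0.23643)/1.17114 + 304.5 = 411.4778, v = 499.7·(+0.51975)/1.17114 + 231.2 = 452.9637
M1: Pc = R·M1+t = (+0.44668, +0.44420, +1.24406); u = 529.9·(+0.44668)/1.24406 + 304.5 = 494.7594, v = 499.7·(+0.44420)/1.24406 + 231.2 = 409.6227
M2: Pc = R·M2+t = (+0.36777, +0.22285, +1.24226); u = 529.9·(+0.36777)/1.24226 + 304.5 = 461.3751, v = 499.7·(+0.22285)/1.24226 + 231.2 = 320.8435
M3: Pc = R·M3+t = (+0.15752, +0.29840, +1.16934); u = 529.9·(+0.15752)/1.16934 + 304.5 = 375.8837, v = 499.7·(+0.29840)/1.16934 + 231.2 = 358.7154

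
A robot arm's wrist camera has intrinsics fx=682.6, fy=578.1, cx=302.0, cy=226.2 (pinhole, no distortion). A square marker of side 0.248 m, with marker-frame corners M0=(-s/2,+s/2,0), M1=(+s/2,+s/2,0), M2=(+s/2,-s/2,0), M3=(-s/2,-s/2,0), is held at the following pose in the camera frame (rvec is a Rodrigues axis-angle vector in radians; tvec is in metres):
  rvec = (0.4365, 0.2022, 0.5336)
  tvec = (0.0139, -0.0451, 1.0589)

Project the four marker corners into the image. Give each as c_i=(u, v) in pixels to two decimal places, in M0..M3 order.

Intrinsics K: fx=682.6, fy=578.1, cx=302.0, cy=226.2
Marker side s = 0.248 m; corners in marker frame (Z=0):
  M0 = (-0.1240, +0.1240, 0)
  M1 = (+0.1240, +0.1240, 0)
  M2 = (+0.1240, -0.1240, 0)
  M3 = (-0.1240, -0.1240, 0)
rvec = (0.4365, 0.2022, 0.5336), |rvec| = θ = 0.71843 rad = 41.163°
Rodrigues: sinθ=0.65821, 1−cosθ=0.24716; R = I + sinθ·[k]× + (1−cosθ)·[k]×²:
    [+0.84408 -0.44660 +0.29678]
    [+0.53113 +0.77242 -0.34824]
    [-0.07371 +0.45157 +0.88918]
t = (0.0139, -0.0451, 1.0589) m
M0: Pc = R·M0+t = (-0.14614, -0.01518, +1.12404); u = 682.6·(-0.14614)/1.12404 + 302.0 = 213.2501, v = 578.1·(-0.01518)/1.12404 + 226.2 = 218.3924
M1: Pc = R·M1+t = (+0.06319, +0.11654, +1.10575); u = 682.6·(+0.06319)/1.10575 + 302.0 = 341.0061, v = 578.1·(+0.11654)/1.10575 + 226.2 = 287.1283
M2: Pc = R·M2+t = (+0.17394, -0.07502, +0.99376); u = 682.6·(+0.17394)/0.99376 + 302.0 = 421.4794, v = 578.1·(-0.07502)/0.99376 + 226.2 = 182.5592
M3: Pc = R·M3+t = (-0.03539, -0.20674, +1.01205); u = 682.6·(-0.03539)/1.01205 + 302.0 = 278.1325, v = 578.1·(-0.20674)/1.01205 + 226.2 = 108.1061

c0=(213.25, 218.39) c1=(341.01, 287.13) c2=(421.48, 182.56) c3=(278.13, 108.11)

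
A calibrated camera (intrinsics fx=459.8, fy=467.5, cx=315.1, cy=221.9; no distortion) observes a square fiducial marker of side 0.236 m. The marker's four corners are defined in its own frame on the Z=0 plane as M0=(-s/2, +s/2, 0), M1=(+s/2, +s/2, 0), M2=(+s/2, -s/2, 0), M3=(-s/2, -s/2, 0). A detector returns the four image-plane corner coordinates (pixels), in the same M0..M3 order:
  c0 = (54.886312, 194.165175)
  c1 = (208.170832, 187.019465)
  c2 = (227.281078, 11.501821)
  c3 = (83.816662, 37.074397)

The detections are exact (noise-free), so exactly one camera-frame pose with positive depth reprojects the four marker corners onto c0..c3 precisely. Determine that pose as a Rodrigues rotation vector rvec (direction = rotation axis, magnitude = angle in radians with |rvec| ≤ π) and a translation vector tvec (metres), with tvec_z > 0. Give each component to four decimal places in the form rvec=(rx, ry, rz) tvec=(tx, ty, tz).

Intrinsics K: fx=459.8, fy=467.5, cx=315.1, cy=221.9
Marker side s = 0.236 m; corners in marker frame (Z=0):
  M0 = (-0.1180, +0.1180, 0)
  M1 = (+0.1180, +0.1180, 0)
  M2 = (+0.1180, -0.1180, 0)
  M3 = (-0.1180, -0.1180, 0)
Detected image corners:
  c0 = (54.886312, 194.165175) px
  c1 = (208.170832, 187.019465) px
  c2 = (227.281078, 11.501821) px
  c3 = (83.816662, 37.074397) px
Planar DLT: solve 8×8 A·h = b for H (H[2,2]=1):
  H  [+555.31016 -155.01346 +139.63009]
  H  [-125.25850 +663.43499 +104.37369]
  H  [-0.50513 -0.36222 +1.00000]
B = K⁻¹H; ‖b₁‖=1.634171, ‖b₂‖=1.634171; λ = 2/(‖b₁‖+‖b₂‖) = 0.611931, sign → tz>0 ⇒ λ=+0.611931
r₁ = λ·B[:,0] = (+0.95087,-0.01724,-0.30911); r₂ = λ·B[:,1] = (-0.05440,+0.97361,-0.22165)
r₃ = r₁×r₂ = (+0.30477,+0.22758,+0.92484); SVD([r₁ r₂ r₃]) → R = UVᵀ:
  R  [+0.95087 -0.05440 +0.30477]
  R  [-0.01724 +0.97361 +0.22758]
  R  [-0.30911 -0.22165 +0.92484]
t = (-0.23353, -0.15384, +0.61193) m
tr R = 2.849315; θ = arccos((tr R − 1)/2) = 0.390661 rad = 22.383°
axis k = ((R−Rᵀ)₃₂, (R−Rᵀ)₁₃, (R−Rᵀ)₂₁) / (2 sinθ) = (-0.589855, +0.806033, +0.048799)
rvec = θ·k = (-0.230433, +0.314886, +0.019064)

rvec=(-0.2304, 0.3149, 0.0191) tvec=(-0.2335, -0.1538, 0.6119)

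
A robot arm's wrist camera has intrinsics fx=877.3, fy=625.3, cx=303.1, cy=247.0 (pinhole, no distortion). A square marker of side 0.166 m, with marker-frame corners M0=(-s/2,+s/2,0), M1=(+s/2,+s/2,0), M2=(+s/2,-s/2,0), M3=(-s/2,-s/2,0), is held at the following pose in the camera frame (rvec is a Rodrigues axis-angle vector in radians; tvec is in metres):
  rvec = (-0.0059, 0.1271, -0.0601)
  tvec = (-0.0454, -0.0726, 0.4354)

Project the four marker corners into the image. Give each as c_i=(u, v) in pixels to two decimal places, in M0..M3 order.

c0=(61.37, 268.43) c1=(389.41, 254.73) c2=(368.72, 11.32) c3=(42.84, 36.40)

Intrinsics K: fx=877.3, fy=625.3, cx=303.1, cy=247.0
Marker side s = 0.166 m; corners in marker frame (Z=0):
  M0 = (-0.0830, +0.0830, 0)
  M1 = (+0.0830, +0.0830, 0)
  M2 = (+0.0830, -0.0830, 0)
  M3 = (-0.0830, -0.0830, 0)
rvec = (-0.0059, 0.1271, -0.0601), |rvec| = θ = 0.14072 rad = 8.062°
Rodrigues: sinθ=0.14025, 1−cosθ=0.00988; R = I + sinθ·[k]× + (1−cosθ)·[k]×²:
    [+0.99013 +0.05953 +0.12686]
    [-0.06028 +0.99818 +0.00207]
    [-0.12650 -0.00969 +0.99192]
t = (-0.0454, -0.0726, 0.4354) m
M0: Pc = R·M0+t = (-0.12264, +0.01525, +0.44510); u = 877.3·(-0.12264)/0.44510 + 303.1 = 61.3713, v = 625.3·(+0.01525)/0.44510 + 247.0 = 268.4268
M1: Pc = R·M1+t = (+0.04172, +0.00525, +0.42410); u = 877.3·(+0.04172)/0.42410 + 303.1 = 389.4073, v = 625.3·(+0.00525)/0.42410 + 247.0 = 254.7348
M2: Pc = R·M2+t = (+0.03184, -0.16045, +0.42570); u = 877.3·(+0.03184)/0.42570 + 303.1 = 368.7170, v = 625.3·(-0.16045)/0.42570 + 247.0 = 11.3190
M3: Pc = R·M3+t = (-0.13252, -0.15045, +0.44670); u = 877.3·(-0.13252)/0.44670 + 303.1 = 42.8353, v = 625.3·(-0.15045)/0.44670 + 247.0 = 36.4046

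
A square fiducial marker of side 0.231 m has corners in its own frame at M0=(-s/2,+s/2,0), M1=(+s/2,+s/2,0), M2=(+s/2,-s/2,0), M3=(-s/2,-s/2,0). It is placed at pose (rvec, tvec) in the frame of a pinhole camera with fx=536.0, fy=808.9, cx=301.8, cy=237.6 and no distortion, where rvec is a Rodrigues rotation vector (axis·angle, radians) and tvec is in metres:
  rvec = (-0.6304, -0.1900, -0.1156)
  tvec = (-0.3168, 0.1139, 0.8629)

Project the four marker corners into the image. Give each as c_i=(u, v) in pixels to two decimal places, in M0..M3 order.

Intrinsics K: fx=536.0, fy=808.9, cx=301.8, cy=237.6
Marker side s = 0.231 m; corners in marker frame (Z=0):
  M0 = (-0.1155, +0.1155, 0)
  M1 = (+0.1155, +0.1155, 0)
  M2 = (+0.1155, -0.1155, 0)
  M3 = (-0.1155, -0.1155, 0)
rvec = (-0.6304, -0.1900, -0.1156), |rvec| = θ = 0.66848 rad = 38.301°
Rodrigues: sinθ=0.61980, 1−cosθ=0.21524; R = I + sinθ·[k]× + (1−cosθ)·[k]×²:
    [+0.97618 +0.16487 -0.14106]
    [-0.04949 +0.80215 +0.59507]
    [+0.21126 -0.57391 +0.79120]
t = (-0.3168, 0.1139, 0.8629) m
M0: Pc = R·M0+t = (-0.41051, +0.21226, +0.77221); u = 536.0·(-0.41051)/0.77221 + 301.8 = 16.8643, v = 808.9·(+0.21226)/0.77221 + 237.6 = 459.9491
M1: Pc = R·M1+t = (-0.18501, +0.20083, +0.82101); u = 536.0·(-0.18501)/0.82101 + 301.8 = 181.0167, v = 808.9·(+0.20083)/0.82101 + 237.6 = 435.4690
M2: Pc = R·M2+t = (-0.22309, +0.01554, +0.95359); u = 536.0·(-0.22309)/0.95359 + 301.8 = 176.4013, v = 808.9·(+0.01554)/0.95359 + 237.6 = 250.7782
M3: Pc = R·M3+t = (-0.44859, +0.02697, +0.90479); u = 536.0·(-0.44859)/0.90479 + 301.8 = 36.0522, v = 808.9·(+0.02697)/0.90479 + 237.6 = 261.7097

c0=(16.86, 459.95) c1=(181.02, 435.47) c2=(176.40, 250.78) c3=(36.05, 261.71)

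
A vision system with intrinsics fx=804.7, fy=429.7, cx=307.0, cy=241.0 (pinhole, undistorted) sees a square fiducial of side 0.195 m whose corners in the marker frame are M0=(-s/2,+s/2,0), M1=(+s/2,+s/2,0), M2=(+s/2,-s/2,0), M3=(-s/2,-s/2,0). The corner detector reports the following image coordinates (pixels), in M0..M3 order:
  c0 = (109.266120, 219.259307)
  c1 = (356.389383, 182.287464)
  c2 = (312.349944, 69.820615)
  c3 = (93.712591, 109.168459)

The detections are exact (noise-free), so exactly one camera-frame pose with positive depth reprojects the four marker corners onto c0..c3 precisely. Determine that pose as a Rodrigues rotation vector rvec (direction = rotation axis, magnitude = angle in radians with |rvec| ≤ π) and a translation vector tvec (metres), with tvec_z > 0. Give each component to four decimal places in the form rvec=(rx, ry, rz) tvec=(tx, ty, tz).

Intrinsics K: fx=804.7, fy=429.7, cx=307.0, cy=241.0
Marker side s = 0.195 m; corners in marker frame (Z=0):
  M0 = (-0.0975, +0.0975, 0)
  M1 = (+0.0975, +0.0975, 0)
  M2 = (+0.0975, -0.0975, 0)
  M3 = (-0.0975, -0.0975, 0)
Detected image corners:
  c0 = (109.266120, 219.259307) px
  c1 = (356.389383, 182.287464) px
  c2 = (312.349944, 69.820615) px
  c3 = (93.712591, 109.168459) px
Planar DLT: solve 8×8 A·h = b for H (H[2,2]=1):
  H  [+1122.30665 +22.55545 +213.54582]
  H  [-241.17143 +485.21055 +142.52537]
  H  [-0.31096 -0.58750 +1.00000]
B = K⁻¹H; ‖b₁‖=1.592639, ‖b₂‖=1.592639; λ = 2/(‖b₁‖+‖b₂‖) = 0.627889, sign → tz>0 ⇒ λ=+0.627889
r₁ = λ·B[:,0] = (+0.95020,-0.24290,-0.19525); r₂ = λ·B[:,1] = (+0.15833,+0.91589,-0.36888)
r₃ = r₁×r₂ = (+0.26843,+0.31960,+0.90874); SVD([r₁ r₂ r₃]) → R = UVᵀ:
  R  [+0.95020 +0.15833 +0.26843]
  R  [-0.24290 +0.91589 +0.31960]
  R  [-0.19525 -0.36888 +0.90874]
t = (-0.07292, -0.14389, +0.62789) m
tr R = 2.774828; θ = arccos((tr R − 1)/2) = 0.479091 rad = 27.450°
axis k = ((R−Rᵀ)₃₂, (R−Rᵀ)₁₃, (R−Rᵀ)₂₁) / (2 sinθ) = (-0.746767, +0.502932, -0.435199)
rvec = θ·k = (-0.357769, +0.240951, -0.208500)

rvec=(-0.3578, 0.2410, -0.2085) tvec=(-0.0729, -0.1439, 0.6279)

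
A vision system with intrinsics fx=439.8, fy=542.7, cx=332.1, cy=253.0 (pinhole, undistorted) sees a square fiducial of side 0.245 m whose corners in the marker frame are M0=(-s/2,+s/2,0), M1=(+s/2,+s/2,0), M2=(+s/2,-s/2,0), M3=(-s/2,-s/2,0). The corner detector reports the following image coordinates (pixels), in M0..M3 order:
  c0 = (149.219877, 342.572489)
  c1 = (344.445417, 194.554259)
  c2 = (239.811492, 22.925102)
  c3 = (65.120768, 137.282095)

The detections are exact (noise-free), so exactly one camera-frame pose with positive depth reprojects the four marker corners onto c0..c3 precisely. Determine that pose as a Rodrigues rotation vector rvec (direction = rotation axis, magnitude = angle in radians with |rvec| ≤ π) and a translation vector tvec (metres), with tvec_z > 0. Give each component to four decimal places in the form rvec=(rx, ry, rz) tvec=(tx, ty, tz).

rvec=(-0.3592, -0.0617, -0.5827) tvec=(-0.1555, -0.0838, 0.5162)

Intrinsics K: fx=439.8, fy=542.7, cx=332.1, cy=253.0
Marker side s = 0.245 m; corners in marker frame (Z=0):
  M0 = (-0.1225, +0.1225, 0)
  M1 = (+0.1225, +0.1225, 0)
  M2 = (+0.1225, -0.1225, 0)
  M3 = (-0.1225, -0.1225, 0)
Detected image corners:
  c0 = (149.219877, 342.572489) px
  c1 = (344.445417, 194.554259) px
  c2 = (239.811492, 22.925102) px
  c3 = (65.120768, 137.282095) px
Planar DLT: solve 8×8 A·h = b for H (H[2,2]=1):
  H  [+812.73692 +265.17561 +199.58758]
  H  [-477.13050 +660.50877 +164.85290]
  H  [+0.30519 -0.60887 +1.00000]
B = K⁻¹H; ‖b₁‖=1.937231, ‖b₂‖=1.937231; λ = 2/(‖b₁‖+‖b₂‖) = 0.516201, sign → tz>0 ⇒ λ=+0.516201
r₁ = λ·B[:,0] = (+0.83496,-0.52728,+0.15754); r₂ = λ·B[:,1] = (+0.54857,+0.77478,-0.31430)
r₃ = r₁×r₂ = (+0.04366,+0.34885,+0.93616); SVD([r₁ r₂ r₃]) → R = UVᵀ:
  R  [+0.83496 +0.54857 +0.04366]
  R  [-0.52728 +0.77478 +0.34885]
  R  [+0.15754 -0.31430 +0.93616]
t = (-0.15553, -0.08384, +0.51620) m
tr R = 2.545902; θ = arccos((tr R − 1)/2) = 0.687317 rad = 39.380°
axis k = ((R−Rᵀ)₃₂, (R−Rᵀ)₁₃, (R−Rᵀ)₂₁) / (2 sinθ) = (-0.522605, -0.089743, -0.847839)
rvec = θ·k = (-0.359195, -0.061682, -0.582734)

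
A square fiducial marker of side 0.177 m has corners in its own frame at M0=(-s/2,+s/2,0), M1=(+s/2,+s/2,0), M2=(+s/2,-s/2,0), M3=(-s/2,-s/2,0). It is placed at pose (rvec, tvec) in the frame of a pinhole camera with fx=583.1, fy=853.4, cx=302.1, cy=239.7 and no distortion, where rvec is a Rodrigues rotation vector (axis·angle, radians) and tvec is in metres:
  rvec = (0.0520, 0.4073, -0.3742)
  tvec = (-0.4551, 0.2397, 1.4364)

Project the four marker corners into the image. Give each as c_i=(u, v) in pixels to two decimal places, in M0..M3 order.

Intrinsics K: fx=583.1, fy=853.4, cx=302.1, cy=239.7
Marker side s = 0.177 m; corners in marker frame (Z=0):
  M0 = (-0.0885, +0.0885, 0)
  M1 = (+0.0885, +0.0885, 0)
  M2 = (+0.0885, -0.0885, 0)
  M3 = (-0.0885, -0.0885, 0)
rvec = (0.0520, 0.4073, -0.3742), |rvec| = θ = 0.55554 rad = 31.830°
Rodrigues: sinθ=0.52740, 1−cosθ=0.15038; R = I + sinθ·[k]× + (1−cosθ)·[k]×²:
    [+0.85093 +0.36557 +0.37719]
    [-0.34493 +0.93045 -0.12363]
    [-0.39615 -0.02490 +0.91785]
t = (-0.4551, 0.2397, 1.4364) m
M0: Pc = R·M0+t = (-0.49805, +0.35257, +1.46926); u = 583.1·(-0.49805)/1.46926 + 302.1 = 104.4381, v = 853.4·(+0.35257)/1.46926 + 239.7 = 444.4867
M1: Pc = R·M1+t = (-0.34744, +0.29152, +1.39914); u = 583.1·(-0.34744)/1.39914 + 302.1 = 157.3021, v = 853.4·(+0.29152)/1.39914 + 239.7 = 417.5112
M2: Pc = R·M2+t = (-0.41215, +0.12683, +1.40354); u = 583.1·(-0.41215)/1.40354 + 302.1 = 130.8751, v = 853.4·(+0.12683)/1.40354 + 239.7 = 316.8161
M3: Pc = R·M3+t = (-0.56276, +0.18788, +1.47366); u = 583.1·(-0.56276)/1.47366 + 302.1 = 79.4266, v = 853.4·(+0.18788)/1.47366 + 239.7 = 348.5021

c0=(104.44, 444.49) c1=(157.30, 417.51) c2=(130.88, 316.82) c3=(79.43, 348.50)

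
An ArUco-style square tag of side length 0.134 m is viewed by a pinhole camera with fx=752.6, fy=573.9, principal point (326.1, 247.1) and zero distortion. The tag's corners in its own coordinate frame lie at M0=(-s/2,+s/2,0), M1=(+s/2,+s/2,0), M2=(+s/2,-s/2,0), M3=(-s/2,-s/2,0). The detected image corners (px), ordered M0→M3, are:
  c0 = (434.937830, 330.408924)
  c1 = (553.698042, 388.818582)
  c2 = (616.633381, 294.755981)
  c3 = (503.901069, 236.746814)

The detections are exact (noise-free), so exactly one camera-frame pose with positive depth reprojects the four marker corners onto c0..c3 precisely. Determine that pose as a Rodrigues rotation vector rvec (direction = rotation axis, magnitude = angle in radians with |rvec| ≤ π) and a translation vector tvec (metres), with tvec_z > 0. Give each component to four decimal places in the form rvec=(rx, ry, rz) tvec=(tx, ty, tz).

Intrinsics K: fx=752.6, fy=573.9, cx=326.1, cy=247.1
Marker side s = 0.134 m; corners in marker frame (Z=0):
  M0 = (-0.0670, +0.0670, 0)
  M1 = (+0.0670, +0.0670, 0)
  M2 = (+0.0670, -0.0670, 0)
  M3 = (-0.0670, -0.0670, 0)
Detected image corners:
  c0 = (434.937830, 330.408924) px
  c1 = (553.698042, 388.818582) px
  c2 = (616.633381, 294.755981) px
  c3 = (503.901069, 236.746814) px
Planar DLT: solve 8×8 A·h = b for H (H[2,2]=1):
  H  [+944.82585 -650.41907 +528.55597]
  H  [+482.69815 +606.49497 +312.03884]
  H  [+0.15456 -0.30058 +1.00000]
B = K⁻¹H; ‖b₁‖=1.426952, ‖b₂‖=1.426952; λ = 2/(‖b₁‖+‖b₂‖) = 0.700795, sign → tz>0 ⇒ λ=+0.700795
r₁ = λ·B[:,0] = (+0.83285,+0.54279,+0.10832); r₂ = λ·B[:,1] = (-0.51438,+0.83129,-0.21064)
r₃ = r₁×r₂ = (-0.20438,+0.11972,+0.97154); SVD([r₁ r₂ r₃]) → R = UVᵀ:
  R  [+0.83285 -0.51438 -0.20438]
  R  [+0.54279 +0.83129 +0.11972]
  R  [+0.10832 -0.21064 +0.97154]
t = (+0.18852, +0.07930, +0.70079) m
tr R = 2.635690; θ = arccos((tr R − 1)/2) = 0.613140 rad = 35.130°
axis k = ((R−Rᵀ)₃₂, (R−Rᵀ)₁₃, (R−Rᵀ)₂₁) / (2 sinθ) = (-0.287054, -0.271704, +0.918573)
rvec = θ·k = (-0.176004, -0.166592, +0.563214)

rvec=(-0.1760, -0.1666, 0.5632) tvec=(0.1885, 0.0793, 0.7008)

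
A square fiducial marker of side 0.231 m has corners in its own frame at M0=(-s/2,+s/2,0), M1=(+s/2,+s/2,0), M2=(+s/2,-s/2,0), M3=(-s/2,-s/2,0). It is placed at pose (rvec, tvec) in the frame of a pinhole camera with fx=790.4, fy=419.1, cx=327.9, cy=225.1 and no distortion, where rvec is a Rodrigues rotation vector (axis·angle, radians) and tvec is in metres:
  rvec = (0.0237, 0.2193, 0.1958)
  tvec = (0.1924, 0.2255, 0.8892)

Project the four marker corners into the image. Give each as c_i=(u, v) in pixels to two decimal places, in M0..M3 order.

c0=(379.38, 369.28) c1=(583.25, 399.24) c2=(626.77, 290.85) c3=(418.22, 266.44)

Intrinsics K: fx=790.4, fy=419.1, cx=327.9, cy=225.1
Marker side s = 0.231 m; corners in marker frame (Z=0):
  M0 = (-0.1155, +0.1155, 0)
  M1 = (+0.1155, +0.1155, 0)
  M2 = (+0.1155, -0.1155, 0)
  M3 = (-0.1155, -0.1155, 0)
rvec = (0.0237, 0.2193, 0.1958), |rvec| = θ = 0.29494 rad = 16.899°
Rodrigues: sinθ=0.29069, 1−cosθ=0.04318; R = I + sinθ·[k]× + (1−cosθ)·[k]×²:
    [+0.95710 -0.19039 +0.21844]
    [+0.19555 +0.98069 -0.00204]
    [-0.21383 +0.04467 +0.97585]
t = (0.1924, 0.2255, 0.8892) m
M0: Pc = R·M0+t = (+0.05986, +0.31618, +0.91906); u = 790.4·(+0.05986)/0.91906 + 327.9 = 379.3844, v = 419.1·(+0.31618)/0.91906 + 225.1 = 369.2831
M1: Pc = R·M1+t = (+0.28095, +0.36136, +0.86966); u = 790.4·(+0.28095)/0.86966 + 327.9 = 583.2477, v = 419.1·(+0.36136)/0.86966 + 225.1 = 399.2416
M2: Pc = R·M2+t = (+0.32494, +0.13482, +0.85934); u = 790.4·(+0.32494)/0.85934 + 327.9 = 626.7665, v = 419.1·(+0.13482)/0.85934 + 225.1 = 290.8498
M3: Pc = R·M3+t = (+0.10385, +0.08964, +0.90874); u = 790.4·(+0.10385)/0.90874 + 327.9 = 418.2227, v = 419.1·(+0.08964)/0.90874 + 225.1 = 266.4427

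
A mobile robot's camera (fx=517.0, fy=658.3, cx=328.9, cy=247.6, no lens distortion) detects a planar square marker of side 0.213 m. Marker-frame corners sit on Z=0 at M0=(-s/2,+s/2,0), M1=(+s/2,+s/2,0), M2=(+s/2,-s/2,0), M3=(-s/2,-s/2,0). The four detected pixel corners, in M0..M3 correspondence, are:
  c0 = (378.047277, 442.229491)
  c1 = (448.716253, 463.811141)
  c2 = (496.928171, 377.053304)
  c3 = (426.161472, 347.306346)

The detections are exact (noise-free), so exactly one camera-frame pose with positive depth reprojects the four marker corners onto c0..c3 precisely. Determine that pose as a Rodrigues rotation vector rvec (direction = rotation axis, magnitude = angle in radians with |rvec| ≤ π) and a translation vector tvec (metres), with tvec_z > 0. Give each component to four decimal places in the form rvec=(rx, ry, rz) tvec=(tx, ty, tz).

rvec=(0.3970, -0.3663, 0.4202) tvec=(0.2510, 0.2917, 1.1878)

Intrinsics K: fx=517.0, fy=658.3, cx=328.9, cy=247.6
Marker side s = 0.213 m; corners in marker frame (Z=0):
  M0 = (-0.1065, +0.1065, 0)
  M1 = (+0.1065, +0.1065, 0)
  M2 = (+0.1065, -0.1065, 0)
  M3 = (-0.1065, -0.1065, 0)
Detected image corners:
  c0 = (378.047277, 442.229491) px
  c1 = (448.716253, 463.811141) px
  c2 = (496.928171, 377.053304) px
  c3 = (426.161472, 347.306346) px
Planar DLT: solve 8×8 A·h = b for H (H[2,2]=1):
  H  [+486.15061 -118.30417 +438.15809]
  H  [+263.61172 +526.22354 +409.27387]
  H  [+0.35237 +0.24647 +1.00000]
B = K⁻¹H; ‖b₁‖=0.841920, ‖b₂‖=0.841920; λ = 2/(‖b₁‖+‖b₂‖) = 1.187761, sign → tz>0 ⇒ λ=+1.187761
r₁ = λ·B[:,0] = (+0.85063,+0.31821,+0.41853); r₂ = λ·B[:,1] = (-0.45803,+0.83935,+0.29275)
r₃ = r₁×r₂ = (-0.25813,-0.44072,+0.85973); SVD([r₁ r₂ r₃]) → R = UVᵀ:
  R  [+0.85063 -0.45803 -0.25813]
  R  [+0.31821 +0.83935 -0.44072]
  R  [+0.41853 +0.29275 +0.85973]
t = (+0.25101, +0.29171, +1.18776) m
tr R = 2.549708; θ = arccos((tr R − 1)/2) = 0.684312 rad = 39.208°
axis k = ((R−Rᵀ)₃₂, (R−Rᵀ)₁₃, (R−Rᵀ)₂₁) / (2 sinθ) = (+0.580147, -0.535216, +0.613981)
rvec = θ·k = (+0.397002, -0.366255, +0.420155)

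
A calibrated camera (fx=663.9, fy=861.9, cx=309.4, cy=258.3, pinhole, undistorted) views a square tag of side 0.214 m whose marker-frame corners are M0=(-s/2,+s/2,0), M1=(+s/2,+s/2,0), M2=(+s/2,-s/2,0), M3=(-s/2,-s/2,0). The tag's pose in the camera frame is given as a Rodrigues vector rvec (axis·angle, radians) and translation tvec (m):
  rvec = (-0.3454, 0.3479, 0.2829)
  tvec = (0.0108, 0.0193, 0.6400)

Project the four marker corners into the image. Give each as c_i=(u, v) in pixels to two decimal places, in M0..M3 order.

Intrinsics K: fx=663.9, fy=861.9, cx=309.4, cy=258.3
Marker side s = 0.214 m; corners in marker frame (Z=0):
  M0 = (-0.1070, +0.1070, 0)
  M1 = (+0.1070, +0.1070, 0)
  M2 = (+0.1070, -0.1070, 0)
  M3 = (-0.1070, -0.1070, 0)
rvec = (-0.3454, 0.3479, 0.2829), |rvec| = θ = 0.56601 rad = 32.430°
Rodrigues: sinθ=0.53627, 1−cosθ=0.15595; R = I + sinθ·[k]× + (1−cosθ)·[k]×²:
    [+0.90212 -0.32653 +0.28205]
    [+0.20954 +0.90297 +0.37516]
    [-0.37719 -0.27934 +0.88301]
t = (0.0108, 0.0193, 0.6400) m
M0: Pc = R·M0+t = (-0.12067, +0.09350, +0.65047); u = 663.9·(-0.12067)/0.65047 + 309.4 = 186.2428, v = 861.9·(+0.09350)/0.65047 + 258.3 = 382.1870
M1: Pc = R·M1+t = (+0.07239, +0.13834, +0.56975); u = 663.9·(+0.07239)/0.56975 + 309.4 = 393.7501, v = 861.9·(+0.13834)/0.56975 + 258.3 = 467.5729
M2: Pc = R·M2+t = (+0.14227, -0.05490, +0.62953); u = 663.9·(+0.14227)/0.62953 + 309.4 = 459.4328, v = 861.9·(-0.05490)/0.62953 + 258.3 = 183.1402
M3: Pc = R·M3+t = (-0.05079, -0.09974, +0.71025); u = 663.9·(-0.05079)/0.71025 + 309.4 = 261.9259, v = 861.9·(-0.09974)/0.71025 + 258.3 = 137.2659

c0=(186.24, 382.19) c1=(393.75, 467.57) c2=(459.43, 183.14) c3=(261.93, 137.27)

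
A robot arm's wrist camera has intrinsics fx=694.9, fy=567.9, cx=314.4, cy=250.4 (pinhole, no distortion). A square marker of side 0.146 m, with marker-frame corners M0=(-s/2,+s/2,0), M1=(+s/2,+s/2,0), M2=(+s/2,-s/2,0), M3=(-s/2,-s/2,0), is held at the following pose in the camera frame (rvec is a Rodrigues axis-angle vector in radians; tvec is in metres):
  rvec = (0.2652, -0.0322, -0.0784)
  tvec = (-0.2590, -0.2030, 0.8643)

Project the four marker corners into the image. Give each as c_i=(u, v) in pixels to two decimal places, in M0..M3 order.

Intrinsics K: fx=694.9, fy=567.9, cx=314.4, cy=250.4
Marker side s = 0.146 m; corners in marker frame (Z=0):
  M0 = (-0.0730, +0.0730, 0)
  M1 = (+0.0730, +0.0730, 0)
  M2 = (+0.0730, -0.0730, 0)
  M3 = (-0.0730, -0.0730, 0)
rvec = (0.2652, -0.0322, -0.0784), |rvec| = θ = 0.27841 rad = 15.952°
Rodrigues: sinθ=0.27483, 1−cosθ=0.03851; R = I + sinθ·[k]× + (1−cosθ)·[k]×²:
    [+0.99643 +0.07315 -0.04211]
    [-0.08163 +0.96201 -0.26053]
    [+0.02146 +0.26304 +0.96455]
t = (-0.2590, -0.2030, 0.8643) m
M0: Pc = R·M0+t = (-0.32640, -0.12681, +0.88194); u = 694.9·(-0.32640)/0.88194 + 314.4 = 57.2213, v = 567.9·(-0.12681)/0.88194 + 250.4 = 168.7412
M1: Pc = R·M1+t = (-0.18092, -0.13873, +0.88507); u = 694.9·(-0.18092)/0.88507 + 314.4 = 172.3525, v = 567.9·(-0.13873)/0.88507 + 250.4 = 161.3828
M2: Pc = R·M2+t = (-0.19160, -0.27919, +0.84666); u = 694.9·(-0.19160)/0.84666 + 314.4 = 157.1439, v = 567.9·(-0.27919)/0.84666 + 250.4 = 63.1362
M3: Pc = R·M3+t = (-0.33708, -0.26727, +0.84353); u = 694.9·(-0.33708)/0.84353 + 314.4 = 36.7146, v = 567.9·(-0.26727)/0.84353 + 250.4 = 70.4647

c0=(57.22, 168.74) c1=(172.35, 161.38) c2=(157.14, 63.14) c3=(36.71, 70.46)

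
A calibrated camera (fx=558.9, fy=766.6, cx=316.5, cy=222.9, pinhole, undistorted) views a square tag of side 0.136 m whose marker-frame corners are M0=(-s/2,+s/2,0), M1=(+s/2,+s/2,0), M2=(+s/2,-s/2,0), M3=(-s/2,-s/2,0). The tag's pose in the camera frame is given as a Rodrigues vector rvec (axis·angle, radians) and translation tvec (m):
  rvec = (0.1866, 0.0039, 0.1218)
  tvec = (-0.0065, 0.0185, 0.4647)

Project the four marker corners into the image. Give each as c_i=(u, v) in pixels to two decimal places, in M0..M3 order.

Intrinsics K: fx=558.9, fy=766.6, cx=316.5, cy=222.9
Marker side s = 0.136 m; corners in marker frame (Z=0):
  M0 = (-0.0680, +0.0680, 0)
  M1 = (+0.0680, +0.0680, 0)
  M2 = (+0.0680, -0.0680, 0)
  M3 = (-0.0680, -0.0680, 0)
rvec = (0.1866, 0.0039, 0.1218), |rvec| = θ = 0.22287 rad = 12.769°
Rodrigues: sinθ=0.22103, 1−cosθ=0.02473; R = I + sinθ·[k]× + (1−cosθ)·[k]×²:
    [+0.99261 -0.12043 +0.01518]
    [+0.12116 +0.97528 -0.18482]
    [+0.00745 +0.18530 +0.98265]
t = (-0.0065, 0.0185, 0.4647) m
M0: Pc = R·M0+t = (-0.08219, +0.07658, +0.47679); u = 558.9·(-0.08219)/0.47679 + 316.5 = 220.1605, v = 766.6·(+0.07658)/0.47679 + 222.9 = 346.0272
M1: Pc = R·M1+t = (+0.05281, +0.09306, +0.47781); u = 558.9·(+0.05281)/0.47781 + 316.5 = 378.2703, v = 766.6·(+0.09306)/0.47781 + 222.9 = 372.2026
M2: Pc = R·M2+t = (+0.06919, -0.03958, +0.45261); u = 558.9·(+0.06919)/0.45261 + 316.5 = 401.9348, v = 766.6·(-0.03958)/0.45261 + 222.9 = 155.8615
M3: Pc = R·M3+t = (-0.06581, -0.05606, +0.45159); u = 558.9·(-0.06581)/0.45159 + 316.5 = 235.0551, v = 766.6·(-0.05606)/0.45159 + 222.9 = 127.7401

c0=(220.16, 346.03) c1=(378.27, 372.20) c2=(401.93, 155.86) c3=(235.06, 127.74)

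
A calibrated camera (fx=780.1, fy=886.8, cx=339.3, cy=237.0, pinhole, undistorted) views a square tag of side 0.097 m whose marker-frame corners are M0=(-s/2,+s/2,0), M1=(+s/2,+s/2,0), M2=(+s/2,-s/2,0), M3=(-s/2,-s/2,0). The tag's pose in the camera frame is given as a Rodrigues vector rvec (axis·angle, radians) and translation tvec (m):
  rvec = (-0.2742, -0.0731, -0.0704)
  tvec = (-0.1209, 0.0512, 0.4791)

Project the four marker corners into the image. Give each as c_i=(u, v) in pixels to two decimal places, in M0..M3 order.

Intrinsics K: fx=780.1, fy=886.8, cx=339.3, cy=237.0
Marker side s = 0.097 m; corners in marker frame (Z=0):
  M0 = (-0.0485, +0.0485, 0)
  M1 = (+0.0485, +0.0485, 0)
  M2 = (+0.0485, -0.0485, 0)
  M3 = (-0.0485, -0.0485, 0)
rvec = (-0.2742, -0.0731, -0.0704), |rvec| = θ = 0.29238 rad = 16.752°
Rodrigues: sinθ=0.28823, 1−cosθ=0.04244; R = I + sinθ·[k]× + (1−cosθ)·[k]×²:
    [+0.99489 +0.07935 -0.06248]
    [-0.05945 +0.96021 +0.27286]
    [+0.08165 -0.26776 +0.96002]
t = (-0.1209, 0.0512, 0.4791) m
M0: Pc = R·M0+t = (-0.16530, +0.10065, +0.46215); u = 780.1·(-0.16530)/0.46215 + 339.3 = 60.2735, v = 886.8·(+0.10065)/0.46215 + 237.0 = 430.1384
M1: Pc = R·M1+t = (-0.06880, +0.09489, +0.47007); u = 780.1·(-0.06880)/0.47007 + 339.3 = 225.1255, v = 886.8·(+0.09489)/0.47007 + 237.0 = 416.0056
M2: Pc = R·M2+t = (-0.07650, +0.00175, +0.49605); u = 780.1·(-0.07650)/0.49605 + 339.3 = 218.9987, v = 886.8·(+0.00175)/0.49605 + 237.0 = 240.1219
M3: Pc = R·M3+t = (-0.17300, +0.00751, +0.48813); u = 780.1·(-0.17300)/0.48813 + 339.3 = 62.8188, v = 886.8·(+0.00751)/0.48813 + 237.0 = 250.6492

c0=(60.27, 430.14) c1=(225.13, 416.01) c2=(219.00, 240.12) c3=(62.82, 250.65)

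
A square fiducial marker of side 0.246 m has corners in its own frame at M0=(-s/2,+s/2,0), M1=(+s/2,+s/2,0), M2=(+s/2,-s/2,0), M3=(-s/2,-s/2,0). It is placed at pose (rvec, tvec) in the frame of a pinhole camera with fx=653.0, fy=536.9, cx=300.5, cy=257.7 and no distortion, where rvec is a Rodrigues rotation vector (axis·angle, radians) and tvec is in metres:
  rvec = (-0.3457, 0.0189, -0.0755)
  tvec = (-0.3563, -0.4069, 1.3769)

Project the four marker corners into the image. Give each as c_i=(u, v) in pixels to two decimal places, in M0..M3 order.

Intrinsics K: fx=653.0, fy=536.9, cx=300.5, cy=257.7
Marker side s = 0.246 m; corners in marker frame (Z=0):
  M0 = (-0.1230, +0.1230, 0)
  M1 = (+0.1230, +0.1230, 0)
  M2 = (+0.1230, -0.1230, 0)
  M3 = (-0.1230, -0.1230, 0)
rvec = (-0.3457, 0.0189, -0.0755), |rvec| = θ = 0.35435 rad = 20.303°
Rodrigues: sinθ=0.34698, 1−cosθ=0.06213; R = I + sinθ·[k]× + (1−cosθ)·[k]×²:
    [+0.99700 +0.07070 +0.03142]
    [-0.07716 +0.93805 +0.33780]
    [-0.00559 -0.33922 +0.94069]
t = (-0.3563, -0.4069, 1.3769) m
M0: Pc = R·M0+t = (-0.47024, -0.28203, +1.33586); u = 653.0·(-0.47024)/1.33586 + 300.5 = 70.6384, v = 536.9·(-0.28203)/1.33586 + 257.7 = 144.3491
M1: Pc = R·M1+t = (-0.22497, -0.30101, +1.33449); u = 653.0·(-0.22497)/1.33449 + 300.5 = 190.4149, v = 536.9·(-0.30101)/1.33449 + 257.7 = 136.5953
M2: Pc = R·M2+t = (-0.24236, -0.53177, +1.41794); u = 653.0·(-0.24236)/1.41794 + 300.5 = 188.8843, v = 536.9·(-0.53177)/1.41794 + 257.7 = 56.3455
M3: Pc = R·M3+t = (-0.48763, -0.51279, +1.41931); u = 653.0·(-0.48763)/1.41931 + 300.5 = 76.1515, v = 536.9·(-0.51279)/1.41931 + 257.7 = 63.7212

c0=(70.64, 144.35) c1=(190.41, 136.60) c2=(188.88, 56.35) c3=(76.15, 63.72)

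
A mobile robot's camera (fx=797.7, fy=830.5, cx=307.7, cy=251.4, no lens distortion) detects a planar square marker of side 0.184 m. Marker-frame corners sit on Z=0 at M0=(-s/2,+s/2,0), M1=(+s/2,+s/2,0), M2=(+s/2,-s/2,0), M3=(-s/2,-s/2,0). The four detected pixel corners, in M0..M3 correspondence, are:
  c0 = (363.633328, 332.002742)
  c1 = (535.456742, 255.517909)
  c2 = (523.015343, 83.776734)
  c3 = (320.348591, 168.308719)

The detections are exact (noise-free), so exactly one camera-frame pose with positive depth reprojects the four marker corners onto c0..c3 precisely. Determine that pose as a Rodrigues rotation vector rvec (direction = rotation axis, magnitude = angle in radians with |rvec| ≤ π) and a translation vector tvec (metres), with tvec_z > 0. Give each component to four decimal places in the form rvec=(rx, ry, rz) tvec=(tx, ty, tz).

Intrinsics K: fx=797.7, fy=830.5, cx=307.7, cy=251.4
Marker side s = 0.184 m; corners in marker frame (Z=0):
  M0 = (-0.0920, +0.0920, 0)
  M1 = (+0.0920, +0.0920, 0)
  M2 = (+0.0920, -0.0920, 0)
  M3 = (-0.0920, -0.0920, 0)
Detected image corners:
  c0 = (363.633328, 332.002742) px
  c1 = (535.456742, 255.517909) px
  c2 = (523.015343, 83.776734) px
  c3 = (320.348591, 168.308719) px
Planar DLT: solve 8×8 A·h = b for H (H[2,2]=1):
  H  [+1079.61166 +529.96410 +438.08917]
  H  [-402.68991 +1094.80970 +216.04313]
  H  [+0.15770 +0.87176 +1.00000]
B = K⁻¹H; ‖b₁‖=1.406875, ‖b₂‖=1.406875; λ = 2/(‖b₁‖+‖b₂‖) = 0.710795, sign → tz>0 ⇒ λ=+0.710795
r₁ = λ·B[:,0] = (+0.91876,-0.37858,+0.11209); r₂ = λ·B[:,1] = (+0.23321,+0.74944,+0.61964)
r₃ = r₁×r₂ = (-0.31859,-0.54316,+0.77684); SVD([r₁ r₂ r₃]) → R = UVᵀ:
  R  [+0.91876 +0.23321 -0.31859]
  R  [-0.37858 +0.74944 -0.54316]
  R  [+0.11209 +0.61964 +0.77684]
t = (+0.11618, -0.03026, +0.71080) m
tr R = 2.445031; θ = arccos((tr R − 1)/2) = 0.763362 rad = 43.737°
axis k = ((R−Rᵀ)₃₂, (R−Rᵀ)₁₃, (R−Rᵀ)₂₁) / (2 sinθ) = (+0.840959, -0.311480, -0.442457)
rvec = θ·k = (+0.641956, -0.237772, -0.337755)

rvec=(0.6420, -0.2378, -0.3378) tvec=(0.1162, -0.0303, 0.7108)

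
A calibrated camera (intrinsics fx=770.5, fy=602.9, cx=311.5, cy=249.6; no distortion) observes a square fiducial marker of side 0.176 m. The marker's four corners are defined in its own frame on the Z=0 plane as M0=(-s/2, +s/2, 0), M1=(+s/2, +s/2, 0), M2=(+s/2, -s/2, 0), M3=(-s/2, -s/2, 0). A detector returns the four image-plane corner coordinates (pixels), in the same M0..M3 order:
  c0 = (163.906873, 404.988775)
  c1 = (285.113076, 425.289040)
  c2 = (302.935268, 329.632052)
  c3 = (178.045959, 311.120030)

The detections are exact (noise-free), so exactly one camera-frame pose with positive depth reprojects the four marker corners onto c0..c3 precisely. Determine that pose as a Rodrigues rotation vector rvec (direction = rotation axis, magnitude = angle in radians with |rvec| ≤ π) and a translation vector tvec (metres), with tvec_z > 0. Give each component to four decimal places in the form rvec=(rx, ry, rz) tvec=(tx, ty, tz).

Intrinsics K: fx=770.5, fy=602.9, cx=311.5, cy=249.6
Marker side s = 0.176 m; corners in marker frame (Z=0):
  M0 = (-0.0880, +0.0880, 0)
  M1 = (+0.0880, +0.0880, 0)
  M2 = (+0.0880, -0.0880, 0)
  M3 = (-0.0880, -0.0880, 0)
Detected image corners:
  c0 = (163.906873, 404.988775) px
  c1 = (285.113076, 425.289040) px
  c2 = (302.935268, 329.632052) px
  c3 = (178.045959, 311.120030) px
Planar DLT: solve 8×8 A·h = b for H (H[2,2]=1):
  H  [+666.82435 -55.30845 +231.64421]
  H  [+59.44434 +594.29933 +368.27352]
  H  [-0.13837 +0.15210 +1.00000]
B = K⁻¹H; ‖b₁‖=0.944665, ‖b₂‖=0.944665; λ = 2/(‖b₁‖+‖b₂‖) = 1.058576, sign → tz>0 ⇒ λ=+1.058576
r₁ = λ·B[:,0] = (+0.97535,+0.16501,-0.14647); r₂ = λ·B[:,1] = (-0.14108,+0.97682,+0.16101)
r₃ = r₁×r₂ = (+0.16965,-0.13638,+0.97602); SVD([r₁ r₂ r₃]) → R = UVᵀ:
  R  [+0.97535 -0.14108 +0.16965]
  R  [+0.16501 +0.97682 -0.13638]
  R  [-0.14647 +0.16101 +0.97602]
t = (-0.10971, +0.20837, +1.05858) m
tr R = 2.928195; θ = arccos((tr R − 1)/2) = 0.268772 rad = 15.399°
axis k = ((R−Rᵀ)₃₂, (R−Rᵀ)₁₃, (R−Rᵀ)₂₁) / (2 sinθ) = (+0.559948, +0.595221, +0.576343)
rvec = θ·k = (+0.150498, +0.159979, +0.154905)

rvec=(0.1505, 0.1600, 0.1549) tvec=(-0.1097, 0.2084, 1.0586)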